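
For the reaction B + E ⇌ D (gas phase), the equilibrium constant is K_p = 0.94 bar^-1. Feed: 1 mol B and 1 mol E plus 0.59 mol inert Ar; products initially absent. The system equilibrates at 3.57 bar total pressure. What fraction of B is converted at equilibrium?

X = 0.460

Basis: 1 mol B initially; let X = conversion of B. Extent ξ = X.
Mole table: n_B = 1 − X; n_E = 1 − X; n_D = X; n_I = 0.59 (inert).
Total moles n_T = 2.59 − X.
y_i = n_i/n_T, p_i = y_i·P. K_p = p_D / (p_B p_E).
Substituting and setting equal to 0.94 bar^-1 gives a polynomial in X; the root in (0,1) is X = 0.460.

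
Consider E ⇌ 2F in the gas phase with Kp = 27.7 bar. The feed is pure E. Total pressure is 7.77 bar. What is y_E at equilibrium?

y_E = 0.186

Take 1 mol E as basis and let X be its fractional conversion, so ξ = X.
Mole table: n_E = 1 − X; n_F = 2X.
n_T = Σnᵢ = 1 + X.
y_i = n_i/n_T, p_i = y_i·P. Kp = p_F^2 / (p_E).
Setting this equal to 27.7 bar and taking the physical root (0 < X < 1) gives X = 0.686.
Then n_E = 0.314, n_T = 1.69, so y_E = 0.186.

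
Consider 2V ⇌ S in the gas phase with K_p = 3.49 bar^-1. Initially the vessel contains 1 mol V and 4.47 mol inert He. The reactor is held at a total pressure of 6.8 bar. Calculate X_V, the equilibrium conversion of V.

X = 0.721

Let X = conversion of V (basis 1 mol V); extent of reaction ξ = 0.5X.
Species balance: n_V = 1 − X; n_S = 0.5X; n_I = 4.47 (inert).
Total moles n_T = 5.47 − 0.5X.
y_i = n_i/n_T, p_i = y_i·P. K_p = p_S / (p_V^2).
Setting this equal to 3.49 bar^-1 and taking the physical root (0 < X < 1) gives X = 0.721.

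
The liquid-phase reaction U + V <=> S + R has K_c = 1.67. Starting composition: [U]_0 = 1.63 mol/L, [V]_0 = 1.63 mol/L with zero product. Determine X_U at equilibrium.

X = 0.564

Let X = conversion of U; extent ξ = 1.63·X mol/L.
Concentrations: [U] = 1.63 − 1.63X; [V] = 1.63 − 1.63X; [S] = 1.63X; [R] = 1.63X.
K_c = [S] [R] / ([U] [V]).
Equating to 1.67: the physical root is X = 0.564.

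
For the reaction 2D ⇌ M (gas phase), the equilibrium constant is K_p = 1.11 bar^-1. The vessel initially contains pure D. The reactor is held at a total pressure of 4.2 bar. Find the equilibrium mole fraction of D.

Take 1 mol D as basis and let X be its fractional conversion, so ξ = 0.5X.
At extent ξ: n_D = 1 − X; n_M = 0.5X.
n_T = Σnᵢ = 1 − 0.5X.
Mole fractions y_i = n_i/n_T; K_p = p_M / (p_D^2) with p_i = y_i·P.
Setting this equal to 1.11 bar^-1 and taking the physical root (0 < X < 1) gives X = 0.774.
Then n_D = 0.226, n_T = 0.613, so y_D = 0.368.

y_D = 0.368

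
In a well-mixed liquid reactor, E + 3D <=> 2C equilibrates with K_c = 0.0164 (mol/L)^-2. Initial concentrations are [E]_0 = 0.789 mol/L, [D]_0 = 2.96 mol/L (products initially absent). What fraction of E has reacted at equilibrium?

X = 0.235

Let X = conversion of E; extent ξ = 0.789·X mol/L.
Concentrations: [E] = 0.789 − 0.789X; [D] = 2.96 − 2.37X; [C] = 1.58X.
K_c = [C]^2 / ([E] [D]^3).
Setting equal to 0.0164 and solving for X on (0,1) gives X = 0.235.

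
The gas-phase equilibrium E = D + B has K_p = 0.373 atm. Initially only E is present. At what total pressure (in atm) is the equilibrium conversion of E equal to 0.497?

Basis: 1 mol E initially; let X = conversion of E. Extent ξ = X.
At extent ξ: n_E = 1 − X; n_D = X; n_B = X.
n_T = Σnᵢ = 1 + X.
K_p = p_D p_B / (p_E) with p_i = (n_i/n_T)·P.
At X = 0.497: the mole-fraction product g(X) = Π y_i^ν_i = 0.328. Since K_p = g(X)·P^{1}, P = (K_p/g)^(1/1) = (0.373/0.328)^(1/1) = 1.14 atm.

P = 1.14 atm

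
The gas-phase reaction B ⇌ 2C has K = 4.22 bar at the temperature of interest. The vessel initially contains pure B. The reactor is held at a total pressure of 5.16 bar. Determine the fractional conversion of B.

Basis: 1 mol B initially; let X = conversion of B. Extent ξ = X.
Mole table: n_B = 1 − X; n_C = 2X.
Total moles n_T = 1 + X.
y_i = n_i/n_T, p_i = y_i·P. K = p_C^2 / (p_B).
Equating to 4.22 bar and solving on 0 < X < 1: X = 0.412.

X = 0.412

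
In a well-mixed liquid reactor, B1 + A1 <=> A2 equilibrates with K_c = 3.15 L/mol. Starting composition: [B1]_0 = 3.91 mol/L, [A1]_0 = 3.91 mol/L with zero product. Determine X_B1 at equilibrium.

X = 0.753

Let X = conversion of B1; extent ξ = 3.91·X mol/L.
Concentrations: [B1] = 3.91 − 3.91X; [A1] = 3.91 − 3.91X; [A2] = 3.91X.
K_c = [A2] / ([B1] [A1]).
Solving K_c = 3.15 for X ∈ (0,1): X = 0.753.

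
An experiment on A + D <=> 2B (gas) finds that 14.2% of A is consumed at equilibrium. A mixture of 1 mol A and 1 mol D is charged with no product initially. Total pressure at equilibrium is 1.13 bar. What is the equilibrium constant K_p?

Take 1 mol A as basis and let X be its fractional conversion, so ξ = X.
Mole table: n_A = 1 − X; n_D = 1 − X; n_B = 2X.
Since Δν = 0, n_T = 2 throughout.
At X = 0.142: n_A = 0.858, n_D = 0.858, n_B = 0.284, n_T = 2.
p_i = (n_i/n_T)·P. K_p = p_B^2 / (p_A p_D) = 0.11.

K_p = 0.11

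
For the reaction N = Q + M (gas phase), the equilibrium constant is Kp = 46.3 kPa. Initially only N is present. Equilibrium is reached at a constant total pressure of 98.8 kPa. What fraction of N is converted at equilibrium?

X = 0.565

Basis: 1 mol N initially; let X = conversion of N. Extent ξ = X.
Species balance: n_N = 1 − X; n_Q = X; n_M = X.
Total moles n_T = 1 + X.
y_i = n_i/n_T, p_i = y_i·P. Kp = p_Q p_M / (p_N).
This yields a degree-2 equation in X; solving on (0,1), X = 0.565.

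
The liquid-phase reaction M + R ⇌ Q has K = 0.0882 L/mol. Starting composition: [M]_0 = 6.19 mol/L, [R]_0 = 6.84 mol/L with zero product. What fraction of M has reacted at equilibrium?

Let X = conversion of M; extent ξ = 6.19·X mol/L.
Concentrations: [M] = 6.19 − 6.19X; [R] = 6.84 − 6.19X; [Q] = 6.19X.
K = [Q] / ([M] [R]).
This equals 0.0882 at X = 0.304 (the root in 0 < X < 1).

X = 0.304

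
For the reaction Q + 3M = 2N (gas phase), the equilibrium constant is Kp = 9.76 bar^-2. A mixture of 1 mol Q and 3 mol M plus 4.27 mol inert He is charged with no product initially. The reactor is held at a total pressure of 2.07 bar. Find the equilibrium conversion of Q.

X = 0.525

Let X = conversion of Q (basis 1 mol Q); extent of reaction ξ = X.
At extent ξ: n_Q = 1 − X; n_M = 3 − 3X; n_N = 2X; n_I = 4.27 (inert).
Total moles n_T = 8.27 − 2X.
With p_i = (n_i/n_T)P, Kp = p_N^2 / (p_Q p_M^3).
Equating to 9.76 bar^-2 and solving on 0 < X < 1: X = 0.525.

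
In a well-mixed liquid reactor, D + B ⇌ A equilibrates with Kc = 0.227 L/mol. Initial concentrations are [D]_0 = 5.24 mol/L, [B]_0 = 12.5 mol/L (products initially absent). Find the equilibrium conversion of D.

Let X = conversion of D; extent ξ = 5.24·X mol/L.
Concentrations: [D] = 5.24 − 5.24X; [B] = 12.5 − 5.24X; [A] = 5.24X.
Kc = [A] / ([D] [B]).
Solving Kc = 0.227 for X ∈ (0,1): X = 0.671.

X = 0.671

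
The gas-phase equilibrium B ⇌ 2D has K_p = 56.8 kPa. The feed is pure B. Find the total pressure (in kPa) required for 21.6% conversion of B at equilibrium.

P = 290 kPa

Basis: 1 mol B initially; let X = conversion of B. Extent ξ = X.
Mole table: n_B = 1 − X; n_D = 2X.
n_T = Σnᵢ = 1 + X.
K_p = p_D^2 / (p_B) with p_i = (n_i/n_T)·P.
At X = 0.216: the mole-fraction product g(X) = Π y_i^ν_i = 0.1958. Since K_p = g(X)·P^{1}, P = (K_p/g)^(1/1) = (56.8/0.1958)^(1/1) = 290 kPa.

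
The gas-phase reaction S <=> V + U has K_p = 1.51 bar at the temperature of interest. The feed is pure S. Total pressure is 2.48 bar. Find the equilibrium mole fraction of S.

Basis: 1 mol S initially; let X = conversion of S. Extent ξ = X.
Species balance: n_S = 1 − X; n_V = X; n_U = X.
Summing: n_T = 1 + X.
With p_i = (n_i/n_T)P, K_p = p_V p_U / (p_S).
This yields a degree-2 equation in X; solving on (0,1), X = 0.615.
Then n_S = 0.385, n_T = 1.62, so y_S = 0.238.

y_S = 0.238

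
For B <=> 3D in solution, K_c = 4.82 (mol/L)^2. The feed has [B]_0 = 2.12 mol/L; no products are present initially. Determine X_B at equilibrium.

X = 0.303

Let X = conversion of B; extent ξ = 2.12·X mol/L.
Concentrations: [B] = 2.12 − 2.12X; [D] = 6.36X.
K_c = [D]^3 / ([B]).
Setting equal to 4.82 and solving for X on (0,1) gives X = 0.303.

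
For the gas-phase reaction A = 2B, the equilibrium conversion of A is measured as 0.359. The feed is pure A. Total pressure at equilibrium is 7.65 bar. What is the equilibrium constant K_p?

K_p = 4.53 bar

Take 1 mol A as basis and let X be its fractional conversion, so ξ = X.
Mole table: n_A = 1 − X; n_B = 2X.
Summing: n_T = 1 + X.
At X = 0.359: n_A = 0.641, n_B = 0.718, n_T = 1.36.
p_i = (n_i/n_T)·P. K_p = p_B^2 / (p_A) = 4.53 bar.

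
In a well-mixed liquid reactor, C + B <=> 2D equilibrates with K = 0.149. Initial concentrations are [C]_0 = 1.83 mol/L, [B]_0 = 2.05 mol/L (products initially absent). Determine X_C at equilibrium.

Let X = conversion of C; extent ξ = 1.83·X mol/L.
Concentrations: [C] = 1.83 − 1.83X; [B] = 2.05 − 1.83X; [D] = 3.66X.
K = [D]^2 / ([C] [B]).
Solving K = 0.149 for X ∈ (0,1): X = 0.171.

X = 0.171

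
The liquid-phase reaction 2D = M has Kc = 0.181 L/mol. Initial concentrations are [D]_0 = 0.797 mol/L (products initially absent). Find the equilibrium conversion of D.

Let X = conversion of D; extent ξ = 0.797X/2 mol/L.
Concentrations: [D] = 0.797 − 0.797X; [M] = 0.399X.
Kc = [M] / ([D]^2).
Equating to 0.181 L/mol: the physical root is X = 0.190.

X = 0.190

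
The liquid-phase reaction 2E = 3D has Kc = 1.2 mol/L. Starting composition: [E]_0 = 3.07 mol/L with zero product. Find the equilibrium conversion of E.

X = 0.361

Let X = conversion of E; extent ξ = 3.07X/2 mol/L.
Concentrations: [E] = 3.07 − 3.07X; [D] = 4.6X.
Kc = [D]^3 / ([E]^2).
This equals 1.2 at X = 0.361 (the root in 0 < X < 1).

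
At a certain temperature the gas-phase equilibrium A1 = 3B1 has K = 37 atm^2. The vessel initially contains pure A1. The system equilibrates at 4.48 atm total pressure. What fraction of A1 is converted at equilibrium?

X = 0.515

Basis: 1 mol A1 initially; let X = conversion of A1. Extent ξ = X.
Moles: n_A1 = 1 − X; n_B1 = 3X.
n_T = Σnᵢ = 1 + 2X.
With p_i = (n_i/n_T)P, K = p_B1^3 / (p_A1).
Setting this equal to 37 atm^2 and taking the physical root (0 < X < 1) gives X = 0.515.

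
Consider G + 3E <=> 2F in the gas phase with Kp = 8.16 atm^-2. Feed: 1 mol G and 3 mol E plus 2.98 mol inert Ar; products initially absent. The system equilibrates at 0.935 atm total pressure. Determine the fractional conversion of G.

Basis: 1 mol G initially; let X = conversion of G. Extent ξ = X.
Mole table: n_G = 1 − X; n_E = 3 − 3X; n_F = 2X; n_I = 2.98 (inert).
n_T = Σnᵢ = 6.98 − 2X.
y_i = n_i/n_T, p_i = y_i·P. Kp = p_F^2 / (p_G p_E^3).
Substituting and setting equal to 8.16 atm^-2 gives a polynomial in X; the root in (0,1) is X = 0.402.

X = 0.402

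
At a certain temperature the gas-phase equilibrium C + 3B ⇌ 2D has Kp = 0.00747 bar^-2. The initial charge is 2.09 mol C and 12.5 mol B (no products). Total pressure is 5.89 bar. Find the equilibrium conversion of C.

Take 2.09 mol C as basis and let X be its fractional conversion, so ξ = 2.09X.
At extent ξ: n_C = 2.09 − 2.09X; n_B = 12.5 − 6.27X; n_D = 4.18X.
n_T = Σnᵢ = 14.6 − 4.18X.
y_i = n_i/n_T, p_i = y_i·P. Kp = p_D^2 / (p_C p_B^3).
This yields a degree-4 equation in X; solving on (0,1), X = 0.355.

X = 0.355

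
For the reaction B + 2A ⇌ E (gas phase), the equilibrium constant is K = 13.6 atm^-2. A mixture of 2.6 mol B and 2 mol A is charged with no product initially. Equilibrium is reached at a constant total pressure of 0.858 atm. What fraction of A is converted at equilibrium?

Take 2 mol A as basis and let X be its fractional conversion, so ξ = X.
Moles: n_B = 2.6 − X; n_A = 2 − 2X; n_E = X.
Total moles n_T = 4.6 − 2X.
Mole fractions y_i = n_i/n_T; K = p_E / (p_B p_A^2) with p_i = y_i·P.
Equating to 13.6 atm^-2 and solving on 0 < X < 1: X = 0.694.

X = 0.694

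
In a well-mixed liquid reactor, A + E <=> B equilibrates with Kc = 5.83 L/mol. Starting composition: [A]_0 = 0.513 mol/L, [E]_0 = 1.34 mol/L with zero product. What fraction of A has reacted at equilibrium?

X = 0.841

Let X = conversion of A; extent ξ = 0.513·X mol/L.
Concentrations: [A] = 0.513 − 0.513X; [E] = 1.34 − 0.513X; [B] = 0.513X.
Kc = [B] / ([A] [E]).
This equals 5.83 at X = 0.841 (the root in 0 < X < 1).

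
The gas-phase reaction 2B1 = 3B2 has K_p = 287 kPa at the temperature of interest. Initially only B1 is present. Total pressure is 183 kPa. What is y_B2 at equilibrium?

y_B2 = 0.615

Take 1 mol B1 as basis and let X be its fractional conversion, so ξ = 0.5X.
Moles: n_B1 = 1 − X; n_B2 = 1.5X.
Summing: n_T = 1 + 0.5X.
y_i = n_i/n_T, p_i = y_i·P. K_p = p_B2^3 / (p_B1^2).
Substituting and setting equal to 287 kPa gives a polynomial in X; the root in (0,1) is X = 0.516.
Then n_B2 = 0.773, n_T = 1.26, so y_B2 = 0.615.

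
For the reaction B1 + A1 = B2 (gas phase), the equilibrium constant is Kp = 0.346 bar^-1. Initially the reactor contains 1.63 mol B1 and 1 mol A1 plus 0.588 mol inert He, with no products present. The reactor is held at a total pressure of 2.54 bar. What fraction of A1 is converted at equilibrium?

X = 0.287

Basis: 1 mol A1 initially; let X = conversion of A1. Extent ξ = X.
At extent ξ: n_B1 = 1.63 − X; n_A1 = 1 − X; n_B2 = X; n_I = 0.588 (inert).
Summing: n_T = 3.22 − X.
y_i = n_i/n_T, p_i = y_i·P. Kp = p_B2 / (p_B1 p_A1).
This yields a degree-2 equation in X; solving on (0,1), X = 0.287.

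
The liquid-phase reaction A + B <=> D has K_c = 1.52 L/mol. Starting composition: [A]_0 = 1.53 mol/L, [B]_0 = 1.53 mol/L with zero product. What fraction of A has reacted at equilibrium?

X = 0.525

Let X = conversion of A; extent ξ = 1.53·X mol/L.
Concentrations: [A] = 1.53 − 1.53X; [B] = 1.53 − 1.53X; [D] = 1.53X.
K_c = [D] / ([A] [B]).
Setting equal to 1.52 and solving for X on (0,1) gives X = 0.525.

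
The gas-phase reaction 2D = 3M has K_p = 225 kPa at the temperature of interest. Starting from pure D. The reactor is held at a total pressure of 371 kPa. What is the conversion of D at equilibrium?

Basis: 1 mol D initially; let X = conversion of D. Extent ξ = 0.5X.
At extent ξ: n_D = 1 − X; n_M = 1.5X.
Summing: n_T = 1 + 0.5X.
y_i = n_i/n_T, p_i = y_i·P. K_p = p_M^3 / (p_D^2).
Substituting and setting equal to 225 kPa gives a polynomial in X; the root in (0,1) is X = 0.419.

X = 0.419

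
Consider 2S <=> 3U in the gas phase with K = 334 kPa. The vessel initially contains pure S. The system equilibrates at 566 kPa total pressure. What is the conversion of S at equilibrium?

Basis: 1 mol S initially; let X = conversion of S. Extent ξ = 0.5X.
Species balance: n_S = 1 − X; n_U = 1.5X.
n_T = Σnᵢ = 1 + 0.5X.
y_i = n_i/n_T, p_i = y_i·P. K = p_U^3 / (p_S^2).
This yields a degree-3 equation in X; solving on (0,1), X = 0.416.

X = 0.416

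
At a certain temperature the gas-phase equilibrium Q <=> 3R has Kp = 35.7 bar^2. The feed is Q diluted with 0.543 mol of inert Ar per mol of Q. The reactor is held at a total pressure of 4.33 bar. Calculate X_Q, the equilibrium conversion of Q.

X = 0.597

Let X = conversion of Q (basis 1 mol Q); extent of reaction ξ = X.
Species balance: n_Q = 1 − X; n_R = 3X; n_I = 0.543 (inert).
Summing: n_T = 1.54 + 2X.
y_i = n_i/n_T, p_i = y_i·P. Kp = p_R^3 / (p_Q).
This yields a degree-3 equation in X; solving on (0,1), X = 0.597.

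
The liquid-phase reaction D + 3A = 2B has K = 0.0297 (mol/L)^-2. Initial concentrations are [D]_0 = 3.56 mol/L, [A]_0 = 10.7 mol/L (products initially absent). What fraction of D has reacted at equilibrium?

X = 0.463

Let X = conversion of D; extent ξ = 3.56·X mol/L.
Concentrations: [D] = 3.56 − 3.56X; [A] = 10.7 − 10.7X; [B] = 7.12X.
K = [B]^2 / ([D] [A]^3).
Solving K = 0.0297 for X ∈ (0,1): X = 0.463.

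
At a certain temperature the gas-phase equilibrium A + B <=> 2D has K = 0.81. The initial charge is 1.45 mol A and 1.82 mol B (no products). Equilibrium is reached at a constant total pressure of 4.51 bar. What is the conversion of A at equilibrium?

X = 0.347

Basis: 1.45 mol A initially; let X = conversion of A. Extent ξ = 1.45X.
Species balance: n_A = 1.45 − 1.45X; n_B = 1.82 − 1.45X; n_D = 2.9X.
Total moles n_T = 3.27 (Δν = 0, constant).
With p_i = (n_i/n_T)P, K = p_D^2 / (p_A p_B).
This yields a degree-2 equation in X; solving on (0,1), X = 0.347.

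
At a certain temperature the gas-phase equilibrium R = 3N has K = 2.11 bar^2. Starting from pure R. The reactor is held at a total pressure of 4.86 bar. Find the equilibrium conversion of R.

X = 0.170

Basis: 1 mol R initially; let X = conversion of R. Extent ξ = X.
At extent ξ: n_R = 1 − X; n_N = 3X.
Total moles n_T = 1 + 2X.
y_i = n_i/n_T, p_i = y_i·P. K = p_N^3 / (p_R).
Setting this equal to 2.11 bar^2 and taking the physical root (0 < X < 1) gives X = 0.170.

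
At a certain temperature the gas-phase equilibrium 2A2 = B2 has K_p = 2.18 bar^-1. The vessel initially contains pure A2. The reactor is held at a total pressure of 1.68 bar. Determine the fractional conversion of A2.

Basis: 1 mol A2 initially; let X = conversion of A2. Extent ξ = 0.5X.
Species balance: n_A2 = 1 − X; n_B2 = 0.5X.
n_T = Σnᵢ = 1 − 0.5X.
y_i = n_i/n_T, p_i = y_i·P. K_p = p_B2 / (p_A2^2).
Equating to 2.18 bar^-1 and solving on 0 < X < 1: X = 0.747.

X = 0.747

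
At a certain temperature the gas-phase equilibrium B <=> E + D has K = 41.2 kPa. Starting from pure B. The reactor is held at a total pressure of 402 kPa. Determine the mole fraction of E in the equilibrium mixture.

Let X = conversion of B (basis 1 mol B); extent of reaction ξ = X.
Species balance: n_B = 1 − X; n_E = X; n_D = X.
n_T = Σnᵢ = 1 + X.
y_i = n_i/n_T, p_i = y_i·P. K = p_E p_D / (p_B).
This yields a degree-2 equation in X; solving on (0,1), X = 0.305.
Then n_E = 0.305, n_T = 1.3, so y_E = 0.234.

y_E = 0.234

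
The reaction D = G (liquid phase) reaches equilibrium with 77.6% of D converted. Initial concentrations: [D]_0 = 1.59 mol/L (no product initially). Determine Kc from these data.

Let X = conversion of D.
Concentrations: [D] = 1.59 − 1.59X; [G] = 1.59X.
At X = 0.776: [D] = 0.356, [G] = 1.23.
Kc = [G] / ([D]) = 3.46.

Kc = 3.46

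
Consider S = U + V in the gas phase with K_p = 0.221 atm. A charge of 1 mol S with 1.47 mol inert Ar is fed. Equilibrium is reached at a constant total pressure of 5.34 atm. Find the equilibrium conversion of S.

X = 0.285

Basis: 1 mol S initially; let X = conversion of S. Extent ξ = X.
Mole table: n_S = 1 − X; n_U = X; n_V = X; n_I = 1.47 (inert).
Summing: n_T = 2.47 + X.
y_i = n_i/n_T, p_i = y_i·P. K_p = p_U p_V / (p_S).
Substituting and setting equal to 0.221 atm gives a polynomial in X; the root in (0,1) is X = 0.285.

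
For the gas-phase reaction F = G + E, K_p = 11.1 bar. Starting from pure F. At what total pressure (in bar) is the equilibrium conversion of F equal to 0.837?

P = 4.74 bar

Basis: 1 mol F initially; let X = conversion of F. Extent ξ = X.
Moles: n_F = 1 − X; n_G = X; n_E = X.
Summing: n_T = 1 + X.
K_p = p_G p_E / (p_F) with p_i = (n_i/n_T)·P.
At X = 0.837: the mole-fraction product g(X) = Π y_i^ν_i = 2.34. Since K_p = g(X)·P^{1}, P = (K_p/g)^(1/1) = (11.1/2.34)^(1/1) = 4.74 bar.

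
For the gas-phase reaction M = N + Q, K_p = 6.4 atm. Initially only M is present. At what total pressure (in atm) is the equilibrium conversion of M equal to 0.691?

P = 7 atm

Let X = conversion of M (basis 1 mol M); extent of reaction ξ = X.
Species balance: n_M = 1 − X; n_N = X; n_Q = X.
n_T = Σnᵢ = 1 + X.
K_p = p_N p_Q / (p_M) with p_i = (n_i/n_T)·P.
At X = 0.691: the mole-fraction product g(X) = Π y_i^ν_i = 0.9138. Since K_p = g(X)·P^{1}, P = (K_p/g)^(1/1) = (6.4/0.9138)^(1/1) = 7 atm.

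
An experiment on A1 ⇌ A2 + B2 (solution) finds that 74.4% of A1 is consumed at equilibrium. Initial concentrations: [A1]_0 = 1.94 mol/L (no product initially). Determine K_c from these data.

K_c = 4.19 mol/L

Let X = conversion of A1.
Concentrations: [A1] = 1.94 − 1.94X; [A2] = 1.94X; [B2] = 1.94X.
At X = 0.744: [A1] = 0.497, [A2] = 1.44, [B2] = 1.44.
K_c = [A2] [B2] / ([A1]) = 4.19 mol/L.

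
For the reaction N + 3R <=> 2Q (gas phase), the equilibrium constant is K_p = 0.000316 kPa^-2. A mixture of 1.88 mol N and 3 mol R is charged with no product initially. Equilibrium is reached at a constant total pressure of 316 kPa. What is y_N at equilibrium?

Basis: 3 mol R initially; let X = conversion of R. Extent ξ = X.
At extent ξ: n_N = 1.88 − X; n_R = 3 − 3X; n_Q = 2X.
n_T = Σnᵢ = 4.88 − 2X.
With p_i = (n_i/n_T)P, K_p = p_Q^2 / (p_N p_R^3).
Substituting and setting equal to 0.000316 kPa^-2 gives a polynomial in X; the root in (0,1) is X = 0.711.
Then n_N = 1.17, n_T = 3.46, so y_N = 0.338.

y_N = 0.338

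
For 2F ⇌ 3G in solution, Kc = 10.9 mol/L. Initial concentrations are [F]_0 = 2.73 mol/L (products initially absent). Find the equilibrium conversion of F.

X = 0.587

Let X = conversion of F; extent ξ = 2.73X/2 mol/L.
Concentrations: [F] = 2.73 − 2.73X; [G] = 4.09X.
Kc = [G]^3 / ([F]^2).
Equating to 10.9 mol/L: the physical root is X = 0.587.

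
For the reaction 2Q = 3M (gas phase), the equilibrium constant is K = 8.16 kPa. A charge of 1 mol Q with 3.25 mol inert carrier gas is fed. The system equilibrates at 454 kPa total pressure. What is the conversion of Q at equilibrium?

X = 0.238

Basis: 1 mol Q initially; let X = conversion of Q. Extent ξ = 0.5X.
Mole table: n_Q = 1 − X; n_M = 1.5X; n_I = 3.25 (inert).
Summing: n_T = 4.25 + 0.5X.
y_i = n_i/n_T, p_i = y_i·P. K = p_M^3 / (p_Q^2).
Setting this equal to 8.16 kPa and taking the physical root (0 < X < 1) gives X = 0.238.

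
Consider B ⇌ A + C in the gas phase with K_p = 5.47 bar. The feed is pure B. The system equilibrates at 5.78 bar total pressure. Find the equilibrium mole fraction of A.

Take 1 mol B as basis and let X be its fractional conversion, so ξ = X.
Mole table: n_B = 1 − X; n_A = X; n_C = X.
Total moles n_T = 1 + X.
Mole fractions y_i = n_i/n_T; K_p = p_A p_C / (p_B) with p_i = y_i·P.
Setting this equal to 5.47 bar and taking the physical root (0 < X < 1) gives X = 0.697.
Then n_A = 0.697, n_T = 1.7, so y_A = 0.411.

y_A = 0.411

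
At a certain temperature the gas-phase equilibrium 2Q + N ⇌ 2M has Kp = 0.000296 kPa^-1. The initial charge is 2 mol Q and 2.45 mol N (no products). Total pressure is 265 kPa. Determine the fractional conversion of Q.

X = 0.170

Basis: 2 mol Q initially; let X = conversion of Q. Extent ξ = X.
Species balance: n_Q = 2 − 2X; n_N = 2.45 − X; n_M = 2X.
Total moles n_T = 4.45 − X.
With p_i = (n_i/n_T)P, Kp = p_M^2 / (p_Q^2 p_N).
Substituting and setting equal to 0.000296 kPa^-1 gives a polynomial in X; the root in (0,1) is X = 0.170.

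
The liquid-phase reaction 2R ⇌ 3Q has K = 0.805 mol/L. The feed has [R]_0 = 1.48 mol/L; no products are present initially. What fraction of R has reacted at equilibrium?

Let X = conversion of R; extent ξ = 1.48X/2 mol/L.
Concentrations: [R] = 1.48 − 1.48X; [Q] = 2.22X.
K = [Q]^3 / ([R]^2).
Solving K = 0.805 for X ∈ (0,1): X = 0.391.

X = 0.391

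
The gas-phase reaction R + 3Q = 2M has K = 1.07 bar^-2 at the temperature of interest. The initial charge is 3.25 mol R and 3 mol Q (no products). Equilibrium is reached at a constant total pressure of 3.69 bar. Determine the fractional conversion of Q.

X = 0.655

Let X = conversion of Q (basis 3 mol Q); extent of reaction ξ = X.
Mole table: n_R = 3.25 − X; n_Q = 3 − 3X; n_M = 2X.
Summing: n_T = 6.25 − 2X.
y_i = n_i/n_T, p_i = y_i·P. K = p_M^2 / (p_R p_Q^3).
Equating to 1.07 bar^-2 and solving on 0 < X < 1: X = 0.655.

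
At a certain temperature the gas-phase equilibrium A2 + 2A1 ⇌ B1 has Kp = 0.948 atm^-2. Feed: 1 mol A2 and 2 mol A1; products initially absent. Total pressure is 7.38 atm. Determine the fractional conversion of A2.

X = 0.804

Basis: 1 mol A2 initially; let X = conversion of A2. Extent ξ = X.
Species balance: n_A2 = 1 − X; n_A1 = 2 − 2X; n_B1 = X.
Summing: n_T = 3 − 2X.
With p_i = (n_i/n_T)P, Kp = p_B1 / (p_A2 p_A1^2).
Substituting and setting equal to 0.948 atm^-2 gives a polynomial in X; the root in (0,1) is X = 0.804.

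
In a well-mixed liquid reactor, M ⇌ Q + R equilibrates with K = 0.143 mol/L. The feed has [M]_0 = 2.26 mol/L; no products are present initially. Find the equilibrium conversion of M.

Let X = conversion of M; extent ξ = 2.26·X mol/L.
Concentrations: [M] = 2.26 − 2.26X; [Q] = 2.26X; [R] = 2.26X.
K = [Q] [R] / ([M]).
Equating to 0.143 mol/L: the physical root is X = 0.222.

X = 0.222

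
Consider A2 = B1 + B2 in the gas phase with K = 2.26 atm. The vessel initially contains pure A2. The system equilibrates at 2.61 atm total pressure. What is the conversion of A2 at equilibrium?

X = 0.681

Basis: 1 mol A2 initially; let X = conversion of A2. Extent ξ = X.
Species balance: n_A2 = 1 − X; n_B1 = X; n_B2 = X.
Total moles n_T = 1 + X.
With p_i = (n_i/n_T)P, K = p_B1 p_B2 / (p_A2).
Setting this equal to 2.26 atm and taking the physical root (0 < X < 1) gives X = 0.681.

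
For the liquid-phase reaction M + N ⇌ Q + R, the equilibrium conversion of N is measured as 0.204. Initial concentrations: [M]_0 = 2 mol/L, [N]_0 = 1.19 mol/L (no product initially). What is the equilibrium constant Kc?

Kc = 0.0354

Let X = conversion of N.
Concentrations: [M] = 2 − 1.19X; [N] = 1.19 − 1.19X; [Q] = 1.19X; [R] = 1.19X.
At X = 0.204: [M] = 1.76, [N] = 0.947, [Q] = 0.243, [R] = 0.243.
Kc = [Q] [R] / ([M] [N]) = 0.0354.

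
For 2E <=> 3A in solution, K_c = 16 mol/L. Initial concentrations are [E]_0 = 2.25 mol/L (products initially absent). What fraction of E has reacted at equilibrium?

X = 0.644

Let X = conversion of E; extent ξ = 2.25X/2 mol/L.
Concentrations: [E] = 2.25 − 2.25X; [A] = 3.38X.
K_c = [A]^3 / ([E]^2).
Solving K_c = 16 for X ∈ (0,1): X = 0.644.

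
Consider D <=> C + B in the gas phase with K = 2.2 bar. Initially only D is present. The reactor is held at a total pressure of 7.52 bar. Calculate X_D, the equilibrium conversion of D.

Let X = conversion of D (basis 1 mol D); extent of reaction ξ = X.
Species balance: n_D = 1 − X; n_C = X; n_B = X.
Total moles n_T = 1 + X.
Mole fractions y_i = n_i/n_T; K = p_C p_B / (p_D) with p_i = y_i·P.
Setting this equal to 2.2 bar and taking the physical root (0 < X < 1) gives X = 0.476.

X = 0.476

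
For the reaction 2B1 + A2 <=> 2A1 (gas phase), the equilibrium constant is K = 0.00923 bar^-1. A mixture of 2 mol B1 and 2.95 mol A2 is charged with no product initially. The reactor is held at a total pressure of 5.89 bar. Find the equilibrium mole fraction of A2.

y_A2 = 0.583

Take 2 mol B1 as basis and let X be its fractional conversion, so ξ = X.
Species balance: n_B1 = 2 − 2X; n_A2 = 2.95 − X; n_A1 = 2X.
Total moles n_T = 4.95 − X.
Mole fractions y_i = n_i/n_T; K = p_A1^2 / (p_B1^2 p_A2) with p_i = y_i·P.
Substituting and setting equal to 0.00923 bar^-1 gives a polynomial in X; the root in (0,1) is X = 0.151.
Then n_A2 = 2.8, n_T = 4.8, so y_A2 = 0.583.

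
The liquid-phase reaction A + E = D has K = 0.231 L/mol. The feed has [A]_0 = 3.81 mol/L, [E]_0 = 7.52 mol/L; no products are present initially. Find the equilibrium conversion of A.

X = 0.555

Let X = conversion of A; extent ξ = 3.81·X mol/L.
Concentrations: [A] = 3.81 − 3.81X; [E] = 7.52 − 3.81X; [D] = 3.81X.
K = [D] / ([A] [E]).
This equals 0.231 at X = 0.555 (the root in 0 < X < 1).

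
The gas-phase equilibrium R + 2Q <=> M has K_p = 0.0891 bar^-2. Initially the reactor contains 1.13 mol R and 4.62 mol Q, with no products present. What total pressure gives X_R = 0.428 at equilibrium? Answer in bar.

Let X = conversion of R (basis 1.13 mol R); extent of reaction ξ = 1.13X.
Mole table: n_R = 1.13 − 1.13X; n_Q = 4.62 − 2.26X; n_M = 1.13X.
Total moles n_T = 5.75 − 2.26X.
K_p = p_M / (p_R p_Q^2) with p_i = (n_i/n_T)·P.
At X = 0.428: the mole-fraction product g(X) = Π y_i^ν_i = 1.283. Since K_p = g(X)·P^{-2}, P = (g/K_p)^(1/2) = (1.283/0.0891)^(1/2) = 3.79 bar.

P = 3.79 bar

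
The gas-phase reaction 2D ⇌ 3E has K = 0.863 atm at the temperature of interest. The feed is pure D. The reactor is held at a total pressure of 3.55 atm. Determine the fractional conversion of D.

X = 0.334

Take 1 mol D as basis and let X be its fractional conversion, so ξ = 0.5X.
Mole table: n_D = 1 − X; n_E = 1.5X.
Total moles n_T = 1 + 0.5X.
Mole fractions y_i = n_i/n_T; K = p_E^3 / (p_D^2) with p_i = y_i·P.
Setting this equal to 0.863 atm and taking the physical root (0 < X < 1) gives X = 0.334.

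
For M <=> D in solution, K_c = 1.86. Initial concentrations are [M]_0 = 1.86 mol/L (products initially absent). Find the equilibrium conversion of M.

Let X = conversion of M; extent ξ = 1.86·X mol/L.
Concentrations: [M] = 1.86 − 1.86X; [D] = 1.86X.
K_c = [D] / ([M]).
Setting equal to 1.86 and solving for X on (0,1) gives X = 0.650.

X = 0.650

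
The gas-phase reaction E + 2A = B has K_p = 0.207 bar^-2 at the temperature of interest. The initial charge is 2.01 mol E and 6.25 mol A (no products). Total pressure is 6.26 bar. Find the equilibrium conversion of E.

X = 0.754

Take 2.01 mol E as basis and let X be its fractional conversion, so ξ = 2.01X.
Moles: n_E = 2.01 − 2.01X; n_A = 6.25 − 4.02X; n_B = 2.01X.
Summing: n_T = 8.26 − 4.02X.
y_i = n_i/n_T, p_i = y_i·P. K_p = p_B / (p_E p_A^2).
Substituting and setting equal to 0.207 bar^-2 gives a polynomial in X; the root in (0,1) is X = 0.754.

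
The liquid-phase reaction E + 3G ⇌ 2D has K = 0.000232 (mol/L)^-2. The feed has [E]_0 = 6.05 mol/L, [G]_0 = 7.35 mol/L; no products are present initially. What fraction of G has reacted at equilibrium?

Let X = conversion of G; extent ξ = 7.35X/3 mol/L.
Concentrations: [E] = 6.05 − 2.45X; [G] = 7.35 − 7.35X; [D] = 4.9X.
K = [D]^2 / ([E] [G]^3).
Solving K = 0.000232 for X ∈ (0,1): X = 0.122.

X = 0.122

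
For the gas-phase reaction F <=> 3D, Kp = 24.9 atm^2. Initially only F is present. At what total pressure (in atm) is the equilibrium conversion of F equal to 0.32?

Basis: 1 mol F initially; let X = conversion of F. Extent ξ = X.
Moles: n_F = 1 − X; n_D = 3X.
Total moles n_T = 1 + 2X.
Kp = p_D^3 / (p_F) with p_i = (n_i/n_T)·P.
At X = 0.32: the mole-fraction product g(X) = Π y_i^ν_i = 0.4837. Since Kp = g(X)·P^{2}, P = (Kp/g)^(1/2) = (24.9/0.4837)^(1/2) = 7.17 atm.

P = 7.17 atm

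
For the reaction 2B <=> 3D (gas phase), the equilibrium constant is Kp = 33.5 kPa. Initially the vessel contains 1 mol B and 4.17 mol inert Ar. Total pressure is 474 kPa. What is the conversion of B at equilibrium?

X = 0.359

Basis: 1 mol B initially; let X = conversion of B. Extent ξ = 0.5X.
At extent ξ: n_B = 1 − X; n_D = 1.5X; n_I = 4.17 (inert).
n_T = Σnᵢ = 5.17 + 0.5X.
With p_i = (n_i/n_T)P, Kp = p_D^3 / (p_B^2).
Setting this equal to 33.5 kPa and taking the physical root (0 < X < 1) gives X = 0.359.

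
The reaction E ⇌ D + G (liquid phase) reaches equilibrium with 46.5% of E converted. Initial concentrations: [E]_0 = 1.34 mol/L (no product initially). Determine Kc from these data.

Let X = conversion of E.
Concentrations: [E] = 1.34 − 1.34X; [D] = 1.34X; [G] = 1.34X.
At X = 0.465: [E] = 0.717, [D] = 0.623, [G] = 0.623.
Kc = [D] [G] / ([E]) = 0.542 mol/L.

Kc = 0.542 mol/L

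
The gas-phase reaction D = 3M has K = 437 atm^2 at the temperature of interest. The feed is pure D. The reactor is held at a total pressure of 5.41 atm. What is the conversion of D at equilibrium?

Take 1 mol D as basis and let X be its fractional conversion, so ξ = X.
Mole table: n_D = 1 − X; n_M = 3X.
Total moles n_T = 1 + 2X.
With p_i = (n_i/n_T)P, K = p_M^3 / (p_D).
Substituting and setting equal to 437 atm^2 gives a polynomial in X; the root in (0,1) is X = 0.848.

X = 0.848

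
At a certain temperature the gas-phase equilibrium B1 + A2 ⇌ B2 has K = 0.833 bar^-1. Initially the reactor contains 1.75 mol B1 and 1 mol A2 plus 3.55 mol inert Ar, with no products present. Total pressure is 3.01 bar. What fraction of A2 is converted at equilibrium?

X = 0.369

Let X = conversion of A2 (basis 1 mol A2); extent of reaction ξ = X.
Species balance: n_B1 = 1.75 − X; n_A2 = 1 − X; n_B2 = X; n_I = 3.55 (inert).
n_T = Σnᵢ = 6.3 − X.
Mole fractions y_i = n_i/n_T; K = p_B2 / (p_B1 p_A2) with p_i = y_i·P.
Equating to 0.833 bar^-1 and solving on 0 < X < 1: X = 0.369.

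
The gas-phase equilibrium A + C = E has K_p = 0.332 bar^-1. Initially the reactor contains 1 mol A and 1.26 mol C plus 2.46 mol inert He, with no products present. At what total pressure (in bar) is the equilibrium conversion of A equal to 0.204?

P = 3.3 bar

Basis: 1 mol A initially; let X = conversion of A. Extent ξ = X.
Mole table: n_A = 1 − X; n_C = 1.26 − X; n_E = X; n_I = 2.46 (inert).
Summing: n_T = 4.72 − X.
K_p = p_E / (p_A p_C) with p_i = (n_i/n_T)·P.
At X = 0.204: the mole-fraction product g(X) = Π y_i^ν_i = 1.096. Since K_p = g(X)·P^{-1}, P = (g/K_p)^(1/1) = (1.096/0.332)^(1/1) = 3.3 bar.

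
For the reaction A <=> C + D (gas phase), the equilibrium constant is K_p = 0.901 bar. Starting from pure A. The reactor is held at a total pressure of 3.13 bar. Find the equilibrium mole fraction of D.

Let X = conversion of A (basis 1 mol A); extent of reaction ξ = X.
At extent ξ: n_A = 1 − X; n_C = X; n_D = X.
Total moles n_T = 1 + X.
With p_i = (n_i/n_T)P, K_p = p_C p_D / (p_A).
Equating to 0.901 bar and solving on 0 < X < 1: X = 0.473.
Then n_D = 0.473, n_T = 1.47, so y_D = 0.321.

y_D = 0.321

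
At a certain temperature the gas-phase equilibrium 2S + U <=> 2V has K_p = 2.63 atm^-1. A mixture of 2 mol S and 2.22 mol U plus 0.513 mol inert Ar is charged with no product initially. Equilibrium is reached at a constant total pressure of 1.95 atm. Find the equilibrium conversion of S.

X = 0.587

Let X = conversion of S (basis 2 mol S); extent of reaction ξ = X.
Mole table: n_S = 2 − 2X; n_U = 2.22 − X; n_V = 2X; n_I = 0.513 (inert).
Total moles n_T = 4.73 − X.
Mole fractions y_i = n_i/n_T; K_p = p_V^2 / (p_S^2 p_U) with p_i = y_i·P.
Substituting and setting equal to 2.63 atm^-1 gives a polynomial in X; the root in (0,1) is X = 0.587.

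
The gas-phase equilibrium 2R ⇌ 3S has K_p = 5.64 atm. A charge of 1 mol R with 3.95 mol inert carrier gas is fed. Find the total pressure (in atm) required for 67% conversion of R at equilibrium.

P = 3.2 atm

Basis: 1 mol R initially; let X = conversion of R. Extent ξ = 0.5X.
Species balance: n_R = 1 − X; n_S = 1.5X; n_I = 3.95 (inert).
n_T = Σnᵢ = 4.95 + 0.5X.
K_p = p_S^3 / (p_R^2) with p_i = (n_i/n_T)·P.
At X = 0.67: the mole-fraction product g(X) = Π y_i^ν_i = 1.764. Since K_p = g(X)·P^{1}, P = (K_p/g)^(1/1) = (5.64/1.764)^(1/1) = 3.2 atm.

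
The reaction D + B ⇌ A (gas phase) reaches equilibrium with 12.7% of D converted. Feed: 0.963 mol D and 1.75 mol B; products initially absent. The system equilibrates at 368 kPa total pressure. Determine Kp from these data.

Take 0.963 mol D as basis and let X be its fractional conversion, so ξ = 0.963X.
Moles: n_D = 0.963 − 0.963X; n_B = 1.75 − 0.963X; n_A = 0.963X.
Summing: n_T = 2.71 − 0.963X.
At X = 0.127: n_D = 0.841, n_B = 1.63, n_A = 0.122, n_T = 2.59.
p_i = (n_i/n_T)·P. Kp = p_A / (p_D p_B) = 0.000629 kPa^-1.

Kp = 0.000629 kPa^-1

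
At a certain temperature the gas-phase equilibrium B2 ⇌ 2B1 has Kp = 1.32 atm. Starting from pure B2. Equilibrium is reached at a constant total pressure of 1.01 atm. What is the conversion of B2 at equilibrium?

Basis: 1 mol B2 initially; let X = conversion of B2. Extent ξ = X.
At extent ξ: n_B2 = 1 − X; n_B1 = 2X.
n_T = Σnᵢ = 1 + X.
y_i = n_i/n_T, p_i = y_i·P. Kp = p_B1^2 / (p_B2).
This yields a degree-2 equation in X; solving on (0,1), X = 0.496.

X = 0.496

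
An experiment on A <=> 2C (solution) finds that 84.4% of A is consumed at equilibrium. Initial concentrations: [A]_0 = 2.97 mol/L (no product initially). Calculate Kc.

Kc = 54.2 mol/L

Let X = conversion of A.
Concentrations: [A] = 2.97 − 2.97X; [C] = 5.94X.
At X = 0.844: [A] = 0.463, [C] = 5.01.
Kc = [C]^2 / ([A]) = 54.2 mol/L.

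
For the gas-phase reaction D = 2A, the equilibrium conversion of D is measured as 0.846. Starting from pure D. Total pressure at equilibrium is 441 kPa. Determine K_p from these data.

K_p = 4.44e+03 kPa

Take 1 mol D as basis and let X be its fractional conversion, so ξ = X.
Mole table: n_D = 1 − X; n_A = 2X.
n_T = Σnᵢ = 1 + X.
At X = 0.846: n_D = 0.154, n_A = 1.69, n_T = 1.85.
p_i = (n_i/n_T)·P. K_p = p_A^2 / (p_D) = 4.44e+03 kPa.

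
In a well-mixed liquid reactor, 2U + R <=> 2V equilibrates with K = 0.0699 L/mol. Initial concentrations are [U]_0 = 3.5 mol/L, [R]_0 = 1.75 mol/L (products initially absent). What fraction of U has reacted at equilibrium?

Let X = conversion of U; extent ξ = 3.5X/2 mol/L.
Concentrations: [U] = 3.5 − 3.5X; [R] = 1.75 − 1.75X; [V] = 3.5X.
K = [V]^2 / ([U]^2 [R]).
Equating to 0.0699 L/mol: the physical root is X = 0.234.

X = 0.234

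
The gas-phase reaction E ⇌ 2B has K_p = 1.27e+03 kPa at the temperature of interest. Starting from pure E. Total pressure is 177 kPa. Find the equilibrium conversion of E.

Take 1 mol E as basis and let X be its fractional conversion, so ξ = X.
Moles: n_E = 1 − X; n_B = 2X.
Summing: n_T = 1 + X.
y_i = n_i/n_T, p_i = y_i·P. K_p = p_B^2 / (p_E).
Setting this equal to 1.27e+03 kPa and taking the physical root (0 < X < 1) gives X = 0.801.

X = 0.801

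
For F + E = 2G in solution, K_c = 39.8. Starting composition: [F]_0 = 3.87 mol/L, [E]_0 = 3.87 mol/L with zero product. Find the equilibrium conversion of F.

Let X = conversion of F; extent ξ = 3.87·X mol/L.
Concentrations: [F] = 3.87 − 3.87X; [E] = 3.87 − 3.87X; [G] = 7.74X.
K_c = [G]^2 / ([F] [E]).
This equals 39.8 at X = 0.759 (the root in 0 < X < 1).

X = 0.759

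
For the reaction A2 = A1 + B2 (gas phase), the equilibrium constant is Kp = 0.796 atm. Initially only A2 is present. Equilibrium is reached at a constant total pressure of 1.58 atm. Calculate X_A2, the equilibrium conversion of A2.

Basis: 1 mol A2 initially; let X = conversion of A2. Extent ξ = X.
At extent ξ: n_A2 = 1 − X; n_A1 = X; n_B2 = X.
Total moles n_T = 1 + X.
With p_i = (n_i/n_T)P, Kp = p_A1 p_B2 / (p_A2).
Substituting and setting equal to 0.796 atm gives a polynomial in X; the root in (0,1) is X = 0.579.

X = 0.579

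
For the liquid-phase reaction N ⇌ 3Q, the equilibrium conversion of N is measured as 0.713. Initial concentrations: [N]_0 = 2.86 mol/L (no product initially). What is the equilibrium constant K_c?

Let X = conversion of N.
Concentrations: [N] = 2.86 − 2.86X; [Q] = 8.58X.
At X = 0.713: [N] = 0.821, [Q] = 6.12.
K_c = [Q]^3 / ([N]) = 279 (mol/L)^2.

K_c = 279 (mol/L)^2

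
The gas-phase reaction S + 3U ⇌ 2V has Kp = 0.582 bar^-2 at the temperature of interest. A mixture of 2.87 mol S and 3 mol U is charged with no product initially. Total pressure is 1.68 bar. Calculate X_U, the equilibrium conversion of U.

Take 3 mol U as basis and let X be its fractional conversion, so ξ = X.
At extent ξ: n_S = 2.87 − X; n_U = 3 − 3X; n_V = 2X.
Total moles n_T = 5.87 − 2X.
y_i = n_i/n_T, p_i = y_i·P. Kp = p_V^2 / (p_S p_U^3).
Equating to 0.582 bar^-2 and solving on 0 < X < 1: X = 0.438.

X = 0.438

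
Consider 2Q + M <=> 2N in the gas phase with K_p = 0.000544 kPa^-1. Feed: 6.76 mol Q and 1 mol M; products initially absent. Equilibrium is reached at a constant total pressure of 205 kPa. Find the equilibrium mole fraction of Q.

y_Q = 0.824

Take 1 mol M as basis and let X be its fractional conversion, so ξ = X.
Mole table: n_Q = 6.76 − 2X; n_M = 1 − X; n_N = 2X.
Total moles n_T = 7.76 − X.
With p_i = (n_i/n_T)P, K_p = p_N^2 / (p_Q^2 p_M).
Substituting and setting equal to 0.000544 kPa^-1 gives a polynomial in X; the root in (0,1) is X = 0.312.
Then n_Q = 6.14, n_T = 7.45, so y_Q = 0.824.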